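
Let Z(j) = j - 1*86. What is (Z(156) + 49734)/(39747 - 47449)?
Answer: -24902/3851 ≈ -6.4664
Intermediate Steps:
Z(j) = -86 + j (Z(j) = j - 86 = -86 + j)
(Z(156) + 49734)/(39747 - 47449) = ((-86 + 156) + 49734)/(39747 - 47449) = (70 + 49734)/(-7702) = 49804*(-1/7702) = -24902/3851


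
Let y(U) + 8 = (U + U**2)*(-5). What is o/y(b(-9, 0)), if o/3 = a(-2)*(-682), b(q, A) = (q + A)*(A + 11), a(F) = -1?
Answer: -1023/24259 ≈ -0.042170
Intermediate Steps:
b(q, A) = (11 + A)*(A + q) (b(q, A) = (A + q)*(11 + A) = (11 + A)*(A + q))
y(U) = -8 - 5*U - 5*U**2 (y(U) = -8 + (U + U**2)*(-5) = -8 + (-5*U - 5*U**2) = -8 - 5*U - 5*U**2)
o = 2046 (o = 3*(-1*(-682)) = 3*682 = 2046)
o/y(b(-9, 0)) = 2046/(-8 - 5*(0**2 + 11*0 + 11*(-9) + 0*(-9)) - 5*(0**2 + 11*0 + 11*(-9) + 0*(-9))**2) = 2046/(-8 - 5*(0 + 0 - 99 + 0) - 5*(0 + 0 - 99 + 0)**2) = 2046/(-8 - 5*(-99) - 5*(-99)**2) = 2046/(-8 + 495 - 5*9801) = 2046/(-8 + 495 - 49005) = 2046/(-48518) = 2046*(-1/48518) = -1023/24259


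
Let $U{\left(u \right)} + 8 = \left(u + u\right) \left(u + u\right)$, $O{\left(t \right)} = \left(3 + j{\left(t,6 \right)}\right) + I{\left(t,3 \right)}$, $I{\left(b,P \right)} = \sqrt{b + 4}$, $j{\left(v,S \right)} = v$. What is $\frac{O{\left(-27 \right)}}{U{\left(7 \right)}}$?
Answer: $- \frac{6}{47} + \frac{i \sqrt{23}}{188} \approx -0.12766 + 0.02551 i$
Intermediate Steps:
$I{\left(b,P \right)} = \sqrt{4 + b}$
$O{\left(t \right)} = 3 + t + \sqrt{4 + t}$ ($O{\left(t \right)} = \left(3 + t\right) + \sqrt{4 + t} = 3 + t + \sqrt{4 + t}$)
$U{\left(u \right)} = -8 + 4 u^{2}$ ($U{\left(u \right)} = -8 + \left(u + u\right) \left(u + u\right) = -8 + 2 u 2 u = -8 + 4 u^{2}$)
$\frac{O{\left(-27 \right)}}{U{\left(7 \right)}} = \frac{3 - 27 + \sqrt{4 - 27}}{-8 + 4 \cdot 7^{2}} = \frac{3 - 27 + \sqrt{-23}}{-8 + 4 \cdot 49} = \frac{3 - 27 + i \sqrt{23}}{-8 + 196} = \frac{-24 + i \sqrt{23}}{188} = \left(-24 + i \sqrt{23}\right) \frac{1}{188} = - \frac{6}{47} + \frac{i \sqrt{23}}{188}$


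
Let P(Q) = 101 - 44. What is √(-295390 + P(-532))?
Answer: I*√295333 ≈ 543.45*I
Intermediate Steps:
P(Q) = 57
√(-295390 + P(-532)) = √(-295390 + 57) = √(-295333) = I*√295333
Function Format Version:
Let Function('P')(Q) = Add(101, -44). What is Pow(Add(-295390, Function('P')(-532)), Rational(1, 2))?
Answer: Mul(I, Pow(295333, Rational(1, 2))) ≈ Mul(543.45, I)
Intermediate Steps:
Function('P')(Q) = 57
Pow(Add(-295390, Function('P')(-532)), Rational(1, 2)) = Pow(Add(-295390, 57), Rational(1, 2)) = Pow(-295333, Rational(1, 2)) = Mul(I, Pow(295333, Rational(1, 2)))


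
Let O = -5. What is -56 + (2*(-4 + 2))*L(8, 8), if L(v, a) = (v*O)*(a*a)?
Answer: 10184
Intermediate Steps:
L(v, a) = -5*v*a² (L(v, a) = (v*(-5))*(a*a) = (-5*v)*a² = -5*v*a²)
-56 + (2*(-4 + 2))*L(8, 8) = -56 + (2*(-4 + 2))*(-5*8*8²) = -56 + (2*(-2))*(-5*8*64) = -56 - 4*(-2560) = -56 + 10240 = 10184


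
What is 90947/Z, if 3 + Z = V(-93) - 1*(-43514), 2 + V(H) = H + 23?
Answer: 90947/43439 ≈ 2.0937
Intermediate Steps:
V(H) = 21 + H (V(H) = -2 + (H + 23) = -2 + (23 + H) = 21 + H)
Z = 43439 (Z = -3 + ((21 - 93) - 1*(-43514)) = -3 + (-72 + 43514) = -3 + 43442 = 43439)
90947/Z = 90947/43439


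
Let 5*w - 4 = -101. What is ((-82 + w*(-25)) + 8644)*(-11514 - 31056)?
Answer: -385130790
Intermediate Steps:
w = -97/5 (w = ⅘ + (⅕)*(-101) = ⅘ - 101/5 = -97/5 ≈ -19.400)
((-82 + w*(-25)) + 8644)*(-11514 - 31056) = ((-82 - 97/5*(-25)) + 8644)*(-11514 - 31056) = ((-82 + 485) + 8644)*(-42570) = (403 + 8644)*(-42570) = 9047*(-42570) = -385130790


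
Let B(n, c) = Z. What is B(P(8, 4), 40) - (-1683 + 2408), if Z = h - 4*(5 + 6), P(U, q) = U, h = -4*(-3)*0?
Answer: -769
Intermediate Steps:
h = 0 (h = 12*0 = 0)
Z = -44 (Z = 0 - 4*(5 + 6) = 0 - 4*11 = 0 - 44 = -44)
B(n, c) = -44
B(P(8, 4), 40) - (-1683 + 2408) = -44 - (-1683 + 2408) = -44 - 1*725 = -44 - 725 = -769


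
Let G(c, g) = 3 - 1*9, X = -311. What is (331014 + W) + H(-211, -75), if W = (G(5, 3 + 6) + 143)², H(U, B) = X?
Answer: 349472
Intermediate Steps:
H(U, B) = -311
G(c, g) = -6 (G(c, g) = 3 - 9 = -6)
W = 18769 (W = (-6 + 143)² = 137² = 18769)
(331014 + W) + H(-211, -75) = (331014 + 18769) - 311 = 349783 - 311 = 349472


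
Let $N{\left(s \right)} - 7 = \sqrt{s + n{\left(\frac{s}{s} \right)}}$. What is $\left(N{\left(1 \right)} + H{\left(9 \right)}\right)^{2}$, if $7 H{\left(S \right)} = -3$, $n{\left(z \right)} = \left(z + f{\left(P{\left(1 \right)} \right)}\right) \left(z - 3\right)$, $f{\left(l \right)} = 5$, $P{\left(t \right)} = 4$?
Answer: $\frac{1577}{49} + \frac{92 i \sqrt{11}}{7} \approx 32.184 + 43.59 i$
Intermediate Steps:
$n{\left(z \right)} = \left(-3 + z\right) \left(5 + z\right)$ ($n{\left(z \right)} = \left(z + 5\right) \left(z - 3\right) = \left(5 + z\right) \left(-3 + z\right) = \left(-3 + z\right) \left(5 + z\right)$)
$H{\left(S \right)} = - \frac{3}{7}$ ($H{\left(S \right)} = \frac{1}{7} \left(-3\right) = - \frac{3}{7}$)
$N{\left(s \right)} = 7 + \sqrt{-12 + s}$ ($N{\left(s \right)} = 7 + \sqrt{s + \left(-15 + \left(\frac{s}{s}\right)^{2} + 2 \frac{s}{s}\right)} = 7 + \sqrt{s + \left(-15 + 1^{2} + 2 \cdot 1\right)} = 7 + \sqrt{s + \left(-15 + 1 + 2\right)} = 7 + \sqrt{s - 12} = 7 + \sqrt{-12 + s}$)
$\left(N{\left(1 \right)} + H{\left(9 \right)}\right)^{2} = \left(\left(7 + \sqrt{-12 + 1}\right) - \frac{3}{7}\right)^{2} = \left(\left(7 + \sqrt{-11}\right) - \frac{3}{7}\right)^{2} = \left(\left(7 + i \sqrt{11}\right) - \frac{3}{7}\right)^{2} = \left(\frac{46}{7} + i \sqrt{11}\right)^{2}$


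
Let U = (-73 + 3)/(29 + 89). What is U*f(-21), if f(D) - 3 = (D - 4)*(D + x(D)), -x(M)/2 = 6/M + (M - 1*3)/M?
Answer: -19980/59 ≈ -338.64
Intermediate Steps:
x(M) = -12/M - 2*(-3 + M)/M (x(M) = -2*(6/M + (M - 1*3)/M) = -2*(6/M + (M - 3)/M) = -2*(6/M + (-3 + M)/M) = -12/M - 2*(-3 + M)/M)
f(D) = 3 + (-4 + D)*(-2 + D - 6/D) (f(D) = 3 + (D - 4)*(D + (-2 - 6/D)) = 3 + (-4 + D)*(-2 + D - 6/D))
U = -35/59 (U = -70/118 = -70*1/118 = -35/59 ≈ -0.59322)
U*f(-21) = -35*(5 + (-21)² - 6*(-21) + 24/(-21))/59 = -35*(5 + 441 + 126 + 24*(-1/21))/59 = -35*(5 + 441 + 126 - 8/7)/59 = -35/59*3996/7 = -19980/59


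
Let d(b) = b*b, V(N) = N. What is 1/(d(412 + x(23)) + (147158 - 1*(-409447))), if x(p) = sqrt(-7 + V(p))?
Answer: 1/729661 ≈ 1.3705e-6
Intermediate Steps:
x(p) = sqrt(-7 + p)
d(b) = b**2
1/(d(412 + x(23)) + (147158 - 1*(-409447))) = 1/((412 + sqrt(-7 + 23))**2 + (147158 - 1*(-409447))) = 1/((412 + sqrt(16))**2 + (147158 + 409447)) = 1/((412 + 4)**2 + 556605) = 1/(416**2 + 556605) = 1/(173056 + 556605) = 1/729661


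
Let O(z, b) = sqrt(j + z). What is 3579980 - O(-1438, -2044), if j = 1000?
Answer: 3579980 - I*sqrt(438) ≈ 3.58e+6 - 20.928*I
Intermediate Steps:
O(z, b) = sqrt(1000 + z)
3579980 - O(-1438, -2044) = 3579980 - sqrt(1000 - 1438) = 3579980 - sqrt(-438) = 3579980 - I*sqrt(438)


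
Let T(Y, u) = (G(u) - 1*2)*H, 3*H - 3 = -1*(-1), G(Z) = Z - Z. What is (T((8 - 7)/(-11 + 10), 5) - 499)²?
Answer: 2265025/9 ≈ 2.5167e+5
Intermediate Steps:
G(Z) = 0
H = 4/3 (H = 1 + (-1*(-1))/3 = 1 + (⅓)*1 = 1 + ⅓ = 4/3 ≈ 1.3333)
T(Y, u) = -8/3 (T(Y, u) = (0 - 1*2)*(4/3) = (0 - 2)*(4/3) = -2*4/3 = -8/3)
(T((8 - 7)/(-11 + 10), 5) - 499)² = (-8/3 - 499)² = (-1505/3)² = 2265025/9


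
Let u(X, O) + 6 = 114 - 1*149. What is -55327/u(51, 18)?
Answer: 55327/41 ≈ 1349.4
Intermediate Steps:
u(X, O) = -41 (u(X, O) = -6 + (114 - 1*149) = -6 + (114 - 149) = -6 - 35 = -41)
-55327/u(51, 18) = -55327/(-41) = -55327*(-1/41) = 55327/41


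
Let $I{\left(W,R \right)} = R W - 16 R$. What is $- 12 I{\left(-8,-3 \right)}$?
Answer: $-864$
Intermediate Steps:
$I{\left(W,R \right)} = - 16 R + R W$
$- 12 I{\left(-8,-3 \right)} = - 12 \left(- 3 \left(-16 - 8\right)\right) = - 12 \left(\left(-3\right) \left(-24\right)\right) = \left(-12\right) 72 = -864$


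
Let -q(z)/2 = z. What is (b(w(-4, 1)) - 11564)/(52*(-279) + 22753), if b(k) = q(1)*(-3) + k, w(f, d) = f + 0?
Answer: -11562/8245 ≈ -1.4023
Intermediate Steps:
q(z) = -2*z
w(f, d) = f
b(k) = 6 + k (b(k) = -2*1*(-3) + k = -2*(-3) + k = 6 + k)
(b(w(-4, 1)) - 11564)/(52*(-279) + 22753) = ((6 - 4) - 11564)/(52*(-279) + 22753) = (2 - 11564)/(-14508 + 22753) = -11562/8245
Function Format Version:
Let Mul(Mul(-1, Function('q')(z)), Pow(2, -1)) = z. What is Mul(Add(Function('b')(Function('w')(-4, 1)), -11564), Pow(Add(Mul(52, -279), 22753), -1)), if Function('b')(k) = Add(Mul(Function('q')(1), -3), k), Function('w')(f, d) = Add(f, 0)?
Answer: Rational(-11562, 8245) ≈ -1.4023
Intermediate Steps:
Function('q')(z) = Mul(-2, z)
Function('w')(f, d) = f
Function('b')(k) = Add(6, k) (Function('b')(k) = Add(Mul(Mul(-2, 1), -3), k) = Add(Mul(-2, -3), k) = Add(6, k))
Mul(Add(Function('b')(Function('w')(-4, 1)), -11564), Pow(Add(Mul(52, -279), 22753), -1)) = Mul(Add(Add(6, -4), -11564), Pow(Add(Mul(52, -279), 22753), -1)) = Mul(Add(2, -11564), Pow(Add(-14508, 22753), -1)) = Mul(-11562, Pow(8245, -1)) = Mul(-11562, Rational(1, 8245)) = Rational(-11562, 8245)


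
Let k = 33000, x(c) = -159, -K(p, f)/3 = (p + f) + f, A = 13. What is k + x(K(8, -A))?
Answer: 32841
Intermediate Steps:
K(p, f) = -6*f - 3*p (K(p, f) = -3*((p + f) + f) = -3*((f + p) + f) = -3*(p + 2*f) = -6*f - 3*p)
k + x(K(8, -A)) = 33000 - 159 = 32841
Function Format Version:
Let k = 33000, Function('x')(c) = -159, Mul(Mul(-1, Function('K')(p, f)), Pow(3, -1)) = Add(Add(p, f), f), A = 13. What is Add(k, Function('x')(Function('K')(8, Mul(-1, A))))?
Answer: 32841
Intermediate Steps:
Function('K')(p, f) = Add(Mul(-6, f), Mul(-3, p)) (Function('K')(p, f) = Mul(-3, Add(Add(p, f), f)) = Mul(-3, Add(Add(f, p), f)) = Mul(-3, Add(p, Mul(2, f))) = Add(Mul(-6, f), Mul(-3, p)))
Add(k, Function('x')(Function('K')(8, Mul(-1, A)))) = Add(33000, -159) = 32841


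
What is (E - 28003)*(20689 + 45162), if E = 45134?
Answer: 1128093481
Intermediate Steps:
(E - 28003)*(20689 + 45162) = (45134 - 28003)*(20689 + 45162) = 17131*65851 = 1128093481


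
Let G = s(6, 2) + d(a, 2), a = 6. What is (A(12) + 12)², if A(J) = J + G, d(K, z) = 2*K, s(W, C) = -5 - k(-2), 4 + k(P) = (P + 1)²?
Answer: 1156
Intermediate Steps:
k(P) = -4 + (1 + P)² (k(P) = -4 + (P + 1)² = -4 + (1 + P)²)
s(W, C) = -2 (s(W, C) = -5 - (-4 + (1 - 2)²) = -5 - (-4 + (-1)²) = -5 - (-4 + 1) = -5 - 1*(-3) = -5 + 3 = -2)
G = 10 (G = -2 + 2*6 = -2 + 12 = 10)
A(J) = 10 + J (A(J) = J + 10 = 10 + J)
(A(12) + 12)² = ((10 + 12) + 12)² = (22 + 12)² = 34² = 1156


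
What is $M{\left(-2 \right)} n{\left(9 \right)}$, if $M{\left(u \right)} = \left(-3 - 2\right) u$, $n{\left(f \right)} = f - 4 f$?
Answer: $-270$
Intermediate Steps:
$n{\left(f \right)} = - 3 f$
$M{\left(u \right)} = - 5 u$
$M{\left(-2 \right)} n{\left(9 \right)} = \left(-5\right) \left(-2\right) \left(\left(-3\right) 9\right) = 10 \left(-27\right) = -270$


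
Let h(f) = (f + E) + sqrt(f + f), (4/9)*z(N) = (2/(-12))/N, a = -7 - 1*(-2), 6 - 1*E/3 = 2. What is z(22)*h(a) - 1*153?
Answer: -26949/176 - 3*I*sqrt(10)/176 ≈ -153.12 - 0.053902*I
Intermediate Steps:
E = 12 (E = 18 - 3*2 = 18 - 6 = 12)
a = -5 (a = -7 + 2 = -5)
z(N) = -3/(8*N) (z(N) = 9*((2/(-12))/N)/4 = 9*((2*(-1/12))/N)/4 = 9*(-1/(6*N))/4 = -3/(8*N))
h(f) = 12 + f + sqrt(2)*sqrt(f) (h(f) = (f + 12) + sqrt(f + f) = (12 + f) + sqrt(2*f) = (12 + f) + sqrt(2)*sqrt(f) = 12 + f + sqrt(2)*sqrt(f))
z(22)*h(a) - 1*153 = (-3/8/22)*(12 - 5 + sqrt(2)*sqrt(-5)) - 1*153 = (-3/8*1/22)*(12 - 5 + sqrt(2)*(I*sqrt(5))) - 153 = -3*(12 - 5 + I*sqrt(10))/176 - 153 = -3*(7 + I*sqrt(10))/176 - 153 = (-21/176 - 3*I*sqrt(10)/176) - 153 = -26949/176 - 3*I*sqrt(10)/176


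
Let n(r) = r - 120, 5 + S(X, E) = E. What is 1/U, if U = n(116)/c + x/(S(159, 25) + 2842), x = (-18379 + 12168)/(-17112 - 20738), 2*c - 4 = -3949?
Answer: 28489922100/59407733 ≈ 479.57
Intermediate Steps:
c = -3945/2 (c = 2 + (½)*(-3949) = 2 - 3949/2 = -3945/2 ≈ -1972.5)
S(X, E) = -5 + E
n(r) = -120 + r
x = 6211/37850 (x = -6211/(-37850) = -6211*(-1/37850) = 6211/37850 ≈ 0.16410)
U = 59407733/28489922100 (U = (-120 + 116)/(-3945/2) + 6211/(37850*((-5 + 25) + 2842)) = -4*(-2/3945) + 6211/(37850*(20 + 2842)) = 8/3945 + (6211/37850)/2862 = 8/3945 + (6211/37850)*(1/2862) = 8/3945 + 6211/108326700 = 59407733/28489922100 ≈ 0.0020852)
1/U = 1/(59407733/28489922100) = 28489922100/59407733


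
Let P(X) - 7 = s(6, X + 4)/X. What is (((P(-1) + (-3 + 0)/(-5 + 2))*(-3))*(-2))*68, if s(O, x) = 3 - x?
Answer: 3264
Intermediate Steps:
P(X) = 7 + (-1 - X)/X (P(X) = 7 + (3 - (X + 4))/X = 7 + (3 - (4 + X))/X = 7 + (3 + (-4 - X))/X = 7 + (-1 - X)/X)
(((P(-1) + (-3 + 0)/(-5 + 2))*(-3))*(-2))*68 = ((((6 - 1/(-1)) + (-3 + 0)/(-5 + 2))*(-3))*(-2))*68 = ((((6 - 1*(-1)) - 3/(-3))*(-3))*(-2))*68 = ((((6 + 1) - 3*(-1/3))*(-3))*(-2))*68 = (((7 + 1)*(-3))*(-2))*68 = ((8*(-3))*(-2))*68 = -24*(-2)*68 = 48*68 = 3264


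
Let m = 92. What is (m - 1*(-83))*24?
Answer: 4200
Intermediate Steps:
(m - 1*(-83))*24 = (92 - 1*(-83))*24 = (92 + 83)*24 = 175*24 = 4200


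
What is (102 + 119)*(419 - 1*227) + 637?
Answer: 43069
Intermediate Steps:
(102 + 119)*(419 - 1*227) + 637 = 221*(419 - 227) + 637 = 221*192 + 637 = 42432 + 637 = 43069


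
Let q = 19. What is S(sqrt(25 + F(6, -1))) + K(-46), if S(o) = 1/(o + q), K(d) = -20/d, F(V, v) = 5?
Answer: 3747/7613 - sqrt(30)/331 ≈ 0.47564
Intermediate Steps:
S(o) = 1/(19 + o) (S(o) = 1/(o + 19) = 1/(19 + o))
S(sqrt(25 + F(6, -1))) + K(-46) = 1/(19 + sqrt(25 + 5)) - 20/(-46) = 1/(19 + sqrt(30)) - 20*(-1/46) = 1/(19 + sqrt(30)) + 10/23 = 10/23 + 1/(19 + sqrt(30))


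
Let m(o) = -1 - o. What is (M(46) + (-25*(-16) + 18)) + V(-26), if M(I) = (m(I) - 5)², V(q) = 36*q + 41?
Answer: 2227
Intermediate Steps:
V(q) = 41 + 36*q
M(I) = (-6 - I)² (M(I) = ((-1 - I) - 5)² = (-6 - I)²)
(M(46) + (-25*(-16) + 18)) + V(-26) = ((6 + 46)² + (-25*(-16) + 18)) + (41 + 36*(-26)) = (52² + (400 + 18)) + (41 - 936) = (2704 + 418) - 895 = 3122 - 895 = 2227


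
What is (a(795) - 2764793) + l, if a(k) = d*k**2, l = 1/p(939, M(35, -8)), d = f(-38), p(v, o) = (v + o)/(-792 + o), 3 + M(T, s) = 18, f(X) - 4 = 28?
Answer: 5552281967/318 ≈ 1.7460e+7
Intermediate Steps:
f(X) = 32 (f(X) = 4 + 28 = 32)
M(T, s) = 15 (M(T, s) = -3 + 18 = 15)
p(v, o) = (o + v)/(-792 + o)
d = 32
l = -259/318 (l = 1/((15 + 939)/(-792 + 15)) = 1/(954/(-777)) = 1/(-1/777*954) = 1/(-318/259) = -259/318 ≈ -0.81447)
a(k) = 32*k**2
(a(795) - 2764793) + l = (32*795**2 - 2764793) - 259/318 = (32*632025 - 2764793) - 259/318 = (20224800 - 2764793) - 259/318 = 17460007 - 259/318 = 5552281967/318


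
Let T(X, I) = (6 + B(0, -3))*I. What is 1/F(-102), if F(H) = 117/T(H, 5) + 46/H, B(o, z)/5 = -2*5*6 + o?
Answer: -24990/13259 ≈ -1.8848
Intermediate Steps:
B(o, z) = -300 + 5*o (B(o, z) = 5*(-2*5*6 + o) = 5*(-10*6 + o) = 5*(-60 + o) = -300 + 5*o)
T(X, I) = -294*I (T(X, I) = (6 + (-300 + 5*0))*I = (6 + (-300 + 0))*I = (6 - 300)*I = -294*I)
F(H) = -39/490 + 46/H (F(H) = 117/((-294*5)) + 46/H = 117/(-1470) + 46/H = 117*(-1/1470) + 46/H = -39/490 + 46/H)
1/F(-102) = 1/(-39/490 + 46/(-102)) = 1/(-39/490 + 46*(-1/102)) = 1/(-39/490 - 23/51) = 1/(-13259/24990) = -24990/13259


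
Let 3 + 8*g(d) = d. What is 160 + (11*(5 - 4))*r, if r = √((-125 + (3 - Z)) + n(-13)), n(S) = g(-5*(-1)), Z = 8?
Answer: 160 + 11*I*√519/2 ≈ 160.0 + 125.3*I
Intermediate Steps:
g(d) = -3/8 + d/8
n(S) = ¼ (n(S) = -3/8 + (-5*(-1))/8 = -3/8 + (⅛)*5 = -3/8 + 5/8 = ¼)
r = I*√519/2 (r = √((-125 + (3 - 1*8)) + ¼) = √((-125 + (3 - 8)) + ¼) = √((-125 - 5) + ¼) = √(-130 + ¼) = √(-519/4) = I*√519/2 ≈ 11.391*I)
160 + (11*(5 - 4))*r = 160 + (11*(5 - 4))*(I*√519/2) = 160 + (11*1)*(I*√519/2) = 160 + 11*(I*√519/2) = 160 + 11*I*√519/2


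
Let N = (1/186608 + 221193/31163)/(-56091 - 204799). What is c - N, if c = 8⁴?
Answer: 6214223966452980267/1517144512982560 ≈ 4096.0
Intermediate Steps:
N = -41276414507/1517144512982560 (N = (1/186608 + 221193*(1/31163))/(-260890) = (1/186608 + 221193/31163)*(-1/260890) = (41276414507/5815265104)*(-1/260890) = -41276414507/1517144512982560 ≈ -2.7207e-5)
c = 4096
c - N = 4096 - 1*(-41276414507/1517144512982560) = 4096 + 41276414507/1517144512982560 = 6214223966452980267/1517144512982560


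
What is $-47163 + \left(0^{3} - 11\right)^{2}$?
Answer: $-47042$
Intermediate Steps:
$-47163 + \left(0^{3} - 11\right)^{2} = -47163 + \left(0 - 11\right)^{2} = -47163 + \left(-11\right)^{2} = -47163 + 121 = -47042$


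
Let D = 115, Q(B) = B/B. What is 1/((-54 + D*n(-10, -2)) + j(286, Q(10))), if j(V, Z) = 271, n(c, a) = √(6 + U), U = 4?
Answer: -217/85161 + 115*√10/85161 ≈ 0.0017222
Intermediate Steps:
Q(B) = 1
n(c, a) = √10 (n(c, a) = √(6 + 4) = √10)
1/((-54 + D*n(-10, -2)) + j(286, Q(10))) = 1/((-54 + 115*√10) + 271) = 1/(217 + 115*√10)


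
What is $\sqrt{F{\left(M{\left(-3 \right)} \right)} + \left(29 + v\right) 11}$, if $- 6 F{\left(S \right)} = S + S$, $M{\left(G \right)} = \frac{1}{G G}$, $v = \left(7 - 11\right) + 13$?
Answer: $\frac{\sqrt{33855}}{9} \approx 20.444$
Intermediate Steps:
$v = 9$ ($v = -4 + 13 = 9$)
$M{\left(G \right)} = \frac{1}{G^{2}}$
$F{\left(S \right)} = - \frac{S}{3}$ ($F{\left(S \right)} = - \frac{S + S}{6} = - \frac{2 S}{6} = - \frac{S}{3}$)
$\sqrt{F{\left(M{\left(-3 \right)} \right)} + \left(29 + v\right) 11} = \sqrt{- \frac{1}{3 \cdot 9} + \left(29 + 9\right) 11} = \sqrt{\left(- \frac{1}{3}\right) \frac{1}{9} + 38 \cdot 11} = \sqrt{- \frac{1}{27} + 418} = \sqrt{\frac{11285}{27}} = \frac{\sqrt{33855}}{9}$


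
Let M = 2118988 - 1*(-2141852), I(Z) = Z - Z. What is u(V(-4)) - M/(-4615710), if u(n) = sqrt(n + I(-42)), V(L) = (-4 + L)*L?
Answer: 142028/153857 + 4*sqrt(2) ≈ 6.5800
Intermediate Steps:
V(L) = L*(-4 + L)
I(Z) = 0
M = 4260840 (M = 2118988 + 2141852 = 4260840)
u(n) = sqrt(n) (u(n) = sqrt(n + 0) = sqrt(n))
u(V(-4)) - M/(-4615710) = sqrt(-4*(-4 - 4)) - 4260840/(-4615710) = sqrt(-4*(-8)) - 4260840*(-1)/4615710 = sqrt(32) - 1*(-142028/153857) = 4*sqrt(2) + 142028/153857 = 142028/153857 + 4*sqrt(2)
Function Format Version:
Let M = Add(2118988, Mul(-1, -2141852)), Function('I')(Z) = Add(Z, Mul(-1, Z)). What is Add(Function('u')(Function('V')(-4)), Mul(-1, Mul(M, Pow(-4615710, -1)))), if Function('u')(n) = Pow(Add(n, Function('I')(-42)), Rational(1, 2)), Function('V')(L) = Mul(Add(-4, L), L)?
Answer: Add(Rational(142028, 153857), Mul(4, Pow(2, Rational(1, 2)))) ≈ 6.5800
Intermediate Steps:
Function('V')(L) = Mul(L, Add(-4, L))
Function('I')(Z) = 0
M = 4260840 (M = Add(2118988, 2141852) = 4260840)
Function('u')(n) = Pow(n, Rational(1, 2)) (Function('u')(n) = Pow(Add(n, 0), Rational(1, 2)) = Pow(n, Rational(1, 2)))
Add(Function('u')(Function('V')(-4)), Mul(-1, Mul(M, Pow(-4615710, -1)))) = Add(Pow(Mul(-4, Add(-4, -4)), Rational(1, 2)), Mul(-1, Mul(4260840, Pow(-4615710, -1)))) = Add(Pow(Mul(-4, -8), Rational(1, 2)), Mul(-1, Mul(4260840, Rational(-1, 4615710)))) = Add(Pow(32, Rational(1, 2)), Mul(-1, Rational(-142028, 153857))) = Add(Mul(4, Pow(2, Rational(1, 2))), Rational(142028, 153857)) = Add(Rational(142028, 153857), Mul(4, Pow(2, Rational(1, 2))))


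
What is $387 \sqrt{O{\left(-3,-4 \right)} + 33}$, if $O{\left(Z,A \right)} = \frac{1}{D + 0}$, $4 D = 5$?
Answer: $\frac{5031 \sqrt{5}}{5} \approx 2249.9$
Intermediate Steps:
$D = \frac{5}{4}$ ($D = \frac{1}{4} \cdot 5 = \frac{5}{4} \approx 1.25$)
$O{\left(Z,A \right)} = \frac{4}{5}$ ($O{\left(Z,A \right)} = \frac{1}{\frac{5}{4} + 0} = \frac{1}{\frac{5}{4}} = \frac{4}{5}$)
$387 \sqrt{O{\left(-3,-4 \right)} + 33} = 387 \sqrt{\frac{4}{5} + 33} = 387 \sqrt{\frac{169}{5}} = 387 \frac{13 \sqrt{5}}{5} = \frac{5031 \sqrt{5}}{5}$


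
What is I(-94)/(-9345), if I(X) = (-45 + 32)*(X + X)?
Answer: -2444/9345 ≈ -0.26153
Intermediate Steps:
I(X) = -26*X
I(-94)/(-9345) = -26*(-94)/(-9345) = 2444*(-1/9345) = -2444/9345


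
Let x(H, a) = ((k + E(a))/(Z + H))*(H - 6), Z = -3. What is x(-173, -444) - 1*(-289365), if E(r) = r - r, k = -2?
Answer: 25463941/88 ≈ 2.8936e+5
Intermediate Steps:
E(r) = 0
x(H, a) = -2*(-6 + H)/(-3 + H) (x(H, a) = ((-2 + 0)/(-3 + H))*(H - 6) = (-2/(-3 + H))*(-6 + H) = -2*(-6 + H)/(-3 + H))
x(-173, -444) - 1*(-289365) = 2*(6 - 1*(-173))/(-3 - 173) - 1*(-289365) = 2*(6 + 173)/(-176) + 289365 = 2*(-1/176)*179 + 289365 = -179/88 + 289365 = 25463941/88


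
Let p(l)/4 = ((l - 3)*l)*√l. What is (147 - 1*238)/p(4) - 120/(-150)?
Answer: -327/160 ≈ -2.0438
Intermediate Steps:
p(l) = 4*l^(3/2)*(-3 + l) (p(l) = 4*(((l - 3)*l)*√l) = 4*(((-3 + l)*l)*√l) = 4*((l*(-3 + l))*√l) = 4*(l^(3/2)*(-3 + l)) = 4*l^(3/2)*(-3 + l))
(147 - 1*238)/p(4) - 120/(-150) = (147 - 1*238)/((4*4^(3/2)*(-3 + 4))) - 120/(-150) = (147 - 238)/((4*8*1)) - 120*(-1/150) = -91/32 + ⅘ = -327/160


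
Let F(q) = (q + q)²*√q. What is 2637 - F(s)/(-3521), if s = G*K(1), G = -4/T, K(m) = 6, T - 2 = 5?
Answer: 2637 + 4608*I*√42/1207703 ≈ 2637.0 + 0.024727*I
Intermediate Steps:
T = 7 (T = 2 + 5 = 7)
G = -4/7 ≈ -0.57143
s = -24/7 (s = -4/7*6 = -24/7 ≈ -3.4286)
F(q) = 4*q^(5/2) (F(q) = (2*q)²*√q = (4*q²)*√q = 4*q^(5/2))
2637 - F(s)/(-3521) = 2637 - 4*(-24/7)^(5/2)/(-3521) = 2637 - 4*(1152*I*√42/343)*(-1)/3521 = 2637 - 4608*I*√42/343*(-1)/3521 = 2637 - (-4608)*I*√42/1207703 = 2637 + 4608*I*√42/1207703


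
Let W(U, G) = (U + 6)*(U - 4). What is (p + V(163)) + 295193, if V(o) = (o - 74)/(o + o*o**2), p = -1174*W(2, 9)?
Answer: 1359806129159/4330910 ≈ 3.1398e+5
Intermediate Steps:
W(U, G) = (-4 + U)*(6 + U) (W(U, G) = (6 + U)*(-4 + U) = (-4 + U)*(6 + U))
p = 18784 (p = -1174*(-24 + 2**2 + 2*2) = -1174*(-24 + 4 + 4) = -1174*(-16) = 18784)
V(o) = (-74 + o)/(o + o**3)
(p + V(163)) + 295193 = (18784 + (-74 + 163)/(163 + 163**3)) + 295193 = (18784 + 89/(163 + 4330747)) + 295193 = (18784 + 89/4330910) + 295193 = 81351813529/4330910 + 295193 = 1359806129159/4330910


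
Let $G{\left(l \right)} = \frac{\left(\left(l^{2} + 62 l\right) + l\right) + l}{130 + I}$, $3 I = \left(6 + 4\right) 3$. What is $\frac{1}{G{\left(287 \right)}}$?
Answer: $\frac{20}{14391} \approx 0.0013898$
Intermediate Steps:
$I = 10$ ($I = \frac{\left(6 + 4\right) 3}{3} = \frac{10 \cdot 3}{3} = \frac{1}{3} \cdot 30 = 10$)
$G{\left(l \right)} = \frac{l^{2}}{140} + \frac{16 l}{35}$ ($G{\left(l \right)} = \frac{\left(\left(l^{2} + 62 l\right) + l\right) + l}{130 + 10} = \frac{\left(l^{2} + 63 l\right) + l}{140} = \left(l^{2} + 64 l\right) \frac{1}{140} = \frac{l^{2}}{140} + \frac{16 l}{35}$)
$\frac{1}{G{\left(287 \right)}} = \frac{1}{\frac{1}{140} \cdot 287 \left(64 + 287\right)} = \frac{1}{\frac{1}{140} \cdot 287 \cdot 351} = \frac{1}{\frac{14391}{20}} = \frac{20}{14391}$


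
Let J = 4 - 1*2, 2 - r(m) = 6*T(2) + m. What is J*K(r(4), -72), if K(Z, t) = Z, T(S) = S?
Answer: -28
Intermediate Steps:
r(m) = -10 - m (r(m) = 2 - (6*2 + m) = 2 - (12 + m) = 2 + (-12 - m) = -10 - m)
J = 2 (J = 4 - 2 = 2)
J*K(r(4), -72) = 2*(-10 - 1*4) = 2*(-10 - 4) = 2*(-14) = -28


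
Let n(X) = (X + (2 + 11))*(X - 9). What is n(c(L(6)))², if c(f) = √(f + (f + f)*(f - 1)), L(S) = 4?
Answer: 8369 - 1424*√7 ≈ 4601.5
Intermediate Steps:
c(f) = √(f + 2*f*(-1 + f)) (c(f) = √(f + (2*f)*(-1 + f)) = √(f + 2*f*(-1 + f)))
n(X) = (-9 + X)*(13 + X) (n(X) = (X + 13)*(-9 + X) = (13 + X)*(-9 + X) = (-9 + X)*(13 + X))
n(c(L(6)))² = (-117 + (√(4*(-1 + 2*4)))² + 4*√(4*(-1 + 2*4)))² = (-117 + (√(4*(-1 + 8)))² + 4*√(4*(-1 + 8)))² = (-117 + (√(4*7))² + 4*√(4*7))² = (-117 + (√28)² + 4*√28)² = (-117 + (2*√7)² + 4*(2*√7))² = (-117 + 28 + 8*√7)² = (-89 + 8*√7)²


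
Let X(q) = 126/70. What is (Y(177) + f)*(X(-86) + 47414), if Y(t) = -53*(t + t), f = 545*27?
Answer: -959458713/5 ≈ -1.9189e+8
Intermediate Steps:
f = 14715
X(q) = 9/5 (X(q) = 126*(1/70) = 9/5)
Y(t) = -106*t
(Y(177) + f)*(X(-86) + 47414) = (-106*177 + 14715)*(9/5 + 47414) = (-18762 + 14715)*(237079/5) = -4047*237079/5 = -959458713/5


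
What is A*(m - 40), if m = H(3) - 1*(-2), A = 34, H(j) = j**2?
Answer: -986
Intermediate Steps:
m = 11 (m = 3**2 - 1*(-2) = 9 + 2 = 11)
A*(m - 40) = 34*(11 - 40) = 34*(-29) = -986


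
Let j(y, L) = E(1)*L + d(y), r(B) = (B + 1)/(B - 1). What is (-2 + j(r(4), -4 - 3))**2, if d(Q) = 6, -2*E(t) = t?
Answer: 225/4 ≈ 56.250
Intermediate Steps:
E(t) = -t/2
r(B) = (1 + B)/(-1 + B)
j(y, L) = 6 - L/2 (j(y, L) = (-1/2*1)*L + 6 = -L/2 + 6 = 6 - L/2)
(-2 + j(r(4), -4 - 3))**2 = (-2 + (6 - (-4 - 3)/2))**2 = (-2 + (6 - 1/2*(-7)))**2 = (-2 + (6 + 7/2))**2 = (-2 + 19/2)**2 = (15/2)**2 = 225/4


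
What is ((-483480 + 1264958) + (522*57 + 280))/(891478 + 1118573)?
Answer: 90168/223339 ≈ 0.40373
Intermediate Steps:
((-483480 + 1264958) + (522*57 + 280))/(891478 + 1118573) = (781478 + (29754 + 280))/2010051 = (781478 + 30034)*(1/2010051) = 811512*(1/2010051) = 90168/223339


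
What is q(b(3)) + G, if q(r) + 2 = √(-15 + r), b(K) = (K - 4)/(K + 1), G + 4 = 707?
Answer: 701 + I*√61/2 ≈ 701.0 + 3.9051*I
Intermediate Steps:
G = 703 (G = -4 + 707 = 703)
b(K) = (-4 + K)/(1 + K)
q(r) = -2 + √(-15 + r)
q(b(3)) + G = (-2 + √(-15 + (-4 + 3)/(1 + 3))) + 703 = (-2 + √(-15 - 1/4)) + 703 = (-2 + √(-15 + (¼)*(-1))) + 703 = (-2 + √(-15 - ¼)) + 703 = (-2 + √(-61/4)) + 703 = (-2 + I*√61/2) + 703 = 701 + I*√61/2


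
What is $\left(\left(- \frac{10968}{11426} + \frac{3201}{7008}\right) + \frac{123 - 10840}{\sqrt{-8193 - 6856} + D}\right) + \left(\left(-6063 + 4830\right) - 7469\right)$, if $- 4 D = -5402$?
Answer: $\frac{- 232279695178 \sqrt{15049} + 313979777242401 i}{13345568 \left(- 2701 i + 2 \sqrt{15049}\right)} \approx -8710.4 + 0.71494 i$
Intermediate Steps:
$D = \frac{2701}{2}$ ($D = \left(- \frac{1}{4}\right) \left(-5402\right) = \frac{2701}{2} \approx 1350.5$)
$\left(\left(- \frac{10968}{11426} + \frac{3201}{7008}\right) + \frac{123 - 10840}{\sqrt{-8193 - 6856} + D}\right) + \left(\left(-6063 + 4830\right) - 7469\right) = \left(\left(- \frac{10968}{11426} + \frac{3201}{7008}\right) + \frac{123 - 10840}{\sqrt{-8193 - 6856} + \frac{2701}{2}}\right) + \left(\left(-6063 + 4830\right) - 7469\right) = \left(\left(\left(-10968\right) \frac{1}{11426} + 3201 \cdot \frac{1}{7008}\right) - \frac{10717}{\sqrt{-15049} + \frac{2701}{2}}\right) - 8702 = \left(\left(- \frac{5484}{5713} + \frac{1067}{2336}\right) - \frac{10717}{i \sqrt{15049} + \frac{2701}{2}}\right) - 8702 = \left(- \frac{6714853}{13345568} - \frac{10717}{\frac{2701}{2} + i \sqrt{15049}}\right) - 8702 = - \frac{116139847589}{13345568} - \frac{10717}{\frac{2701}{2} + i \sqrt{15049}}$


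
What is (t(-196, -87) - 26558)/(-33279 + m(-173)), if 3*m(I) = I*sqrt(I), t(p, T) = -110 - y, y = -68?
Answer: 3983496300/4986302143 - 6902700*I*sqrt(173)/4986302143 ≈ 0.79889 - 0.018208*I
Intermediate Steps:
t(p, T) = -42 (t(p, T) = -110 - 1*(-68) = -110 + 68 = -42)
m(I) = I**(3/2)/3 (m(I) = (I*sqrt(I))/3 = I**(3/2)/3)
(t(-196, -87) - 26558)/(-33279 + m(-173)) = (-42 - 26558)/(-33279 + (-173)**(3/2)/3) = -26600/(-33279 + (-173*I*sqrt(173))/3) = -26600/(-33279 - 173*I*sqrt(173)/3)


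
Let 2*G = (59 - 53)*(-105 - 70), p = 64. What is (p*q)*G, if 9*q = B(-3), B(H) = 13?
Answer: -145600/3 ≈ -48533.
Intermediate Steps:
q = 13/9 (q = (⅑)*13 = 13/9 ≈ 1.4444)
G = -525 (G = ((59 - 53)*(-105 - 70))/2 = (6*(-175))/2 = (½)*(-1050) = -525)
(p*q)*G = (64*(13/9))*(-525) = (832/9)*(-525) = -145600/3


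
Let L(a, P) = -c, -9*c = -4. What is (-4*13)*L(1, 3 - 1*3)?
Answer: 208/9 ≈ 23.111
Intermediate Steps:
c = 4/9 (c = -⅑*(-4) = 4/9 ≈ 0.44444)
L(a, P) = -4/9 (L(a, P) = -1*4/9 = -4/9)
(-4*13)*L(1, 3 - 1*3) = -4*13*(-4/9) = -52*(-4/9) = 208/9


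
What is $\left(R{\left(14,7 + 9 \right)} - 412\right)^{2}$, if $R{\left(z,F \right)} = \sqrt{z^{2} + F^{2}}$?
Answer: $170196 - 1648 \sqrt{113} \approx 1.5268 \cdot 10^{5}$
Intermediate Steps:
$R{\left(z,F \right)} = \sqrt{F^{2} + z^{2}}$
$\left(R{\left(14,7 + 9 \right)} - 412\right)^{2} = \left(\sqrt{\left(7 + 9\right)^{2} + 14^{2}} - 412\right)^{2} = \left(\sqrt{16^{2} + 196} - 412\right)^{2} = \left(\sqrt{256 + 196} - 412\right)^{2} = \left(\sqrt{452} - 412\right)^{2} = \left(2 \sqrt{113} - 412\right)^{2} = \left(-412 + 2 \sqrt{113}\right)^{2}$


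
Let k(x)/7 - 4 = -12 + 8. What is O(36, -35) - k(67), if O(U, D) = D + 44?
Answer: 9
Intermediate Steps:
O(U, D) = 44 + D
k(x) = 0 (k(x) = 28 + 7*(-12 + 8) = 28 + 7*(-4) = 28 - 28 = 0)
O(36, -35) - k(67) = (44 - 35) - 1*0 = 9 + 0 = 9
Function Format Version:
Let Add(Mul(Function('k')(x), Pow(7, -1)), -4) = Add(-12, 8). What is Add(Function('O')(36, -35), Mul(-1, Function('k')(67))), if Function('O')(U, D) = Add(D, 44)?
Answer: 9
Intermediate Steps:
Function('O')(U, D) = Add(44, D)
Function('k')(x) = 0 (Function('k')(x) = Add(28, Mul(7, Add(-12, 8))) = Add(28, Mul(7, -4)) = Add(28, -28) = 0)
Add(Function('O')(36, -35), Mul(-1, Function('k')(67))) = Add(Add(44, -35), Mul(-1, 0)) = Add(9, 0) = 9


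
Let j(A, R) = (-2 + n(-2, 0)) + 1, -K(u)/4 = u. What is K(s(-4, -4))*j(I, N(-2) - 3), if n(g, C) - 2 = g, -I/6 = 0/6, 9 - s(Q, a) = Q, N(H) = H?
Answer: 52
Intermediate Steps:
s(Q, a) = 9 - Q
I = 0 (I = -0/6 = -6*0 = 0)
n(g, C) = 2 + g
K(u) = -4*u
j(A, R) = -1 (j(A, R) = (-2 + (2 - 2)) + 1 = (-2 + 0) + 1 = -2 + 1 = -1)
K(s(-4, -4))*j(I, N(-2) - 3) = -4*(9 - 1*(-4))*(-1) = -4*(9 + 4)*(-1) = -4*13*(-1) = -52*(-1) = 52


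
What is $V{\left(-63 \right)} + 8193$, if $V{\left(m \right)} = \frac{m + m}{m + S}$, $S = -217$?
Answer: $\frac{163869}{20} \approx 8193.5$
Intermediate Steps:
$V{\left(m \right)} = \frac{2 m}{-217 + m}$ ($V{\left(m \right)} = \frac{m + m}{m - 217} = \frac{2 m}{-217 + m}$)
$V{\left(-63 \right)} + 8193 = 2 \left(-63\right) \frac{1}{-217 - 63} + 8193 = 2 \left(-63\right) \frac{1}{-280} + 8193 = 2 \left(-63\right) \left(- \frac{1}{280}\right) + 8193 = \frac{9}{20} + 8193 = \frac{163869}{20}$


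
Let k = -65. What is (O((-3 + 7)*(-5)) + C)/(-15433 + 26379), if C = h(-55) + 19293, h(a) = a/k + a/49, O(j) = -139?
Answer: 6100461/3486301 ≈ 1.7498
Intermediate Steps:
h(a) = 16*a/3185 (h(a) = a/(-65) + a/49 = a*(-1/65) + a*(1/49) = -a/65 + a/49 = 16*a/3185)
C = 12289465/637 (C = (16/3185)*(-55) + 19293 = -176/637 + 19293 = 12289465/637 ≈ 19293.)
(O((-3 + 7)*(-5)) + C)/(-15433 + 26379) = (-139 + 12289465/637)/(-15433 + 26379) = (12200922/637)/10946 = (12200922/637)*(1/10946) = 6100461/3486301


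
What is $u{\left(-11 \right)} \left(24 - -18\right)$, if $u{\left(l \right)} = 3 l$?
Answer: $-1386$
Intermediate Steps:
$u{\left(-11 \right)} \left(24 - -18\right) = 3 \left(-11\right) \left(24 - -18\right) = - 33 \left(24 + 18\right) = \left(-33\right) 42 = -1386$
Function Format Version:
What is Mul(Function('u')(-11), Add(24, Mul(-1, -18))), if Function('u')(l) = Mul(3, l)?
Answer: -1386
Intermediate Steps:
Mul(Function('u')(-11), Add(24, Mul(-1, -18))) = Mul(Mul(3, -11), Add(24, Mul(-1, -18))) = Mul(-33, Add(24, 18)) = Mul(-33, 42) = -1386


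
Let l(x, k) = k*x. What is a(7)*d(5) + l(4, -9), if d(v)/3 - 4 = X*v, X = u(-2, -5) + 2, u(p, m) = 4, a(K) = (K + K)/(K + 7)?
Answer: 66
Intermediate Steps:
a(K) = 2*K/(7 + K) (a(K) = (2*K)/(7 + K) = 2*K/(7 + K))
X = 6 (X = 4 + 2 = 6)
d(v) = 12 + 18*v (d(v) = 12 + 3*(6*v) = 12 + 18*v)
a(7)*d(5) + l(4, -9) = (2*7/(7 + 7))*(12 + 18*5) - 9*4 = (2*7/14)*(12 + 90) - 36 = (2*7*(1/14))*102 - 36 = 1*102 - 36 = 102 - 36 = 66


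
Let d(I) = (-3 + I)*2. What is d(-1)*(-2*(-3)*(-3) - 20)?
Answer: 304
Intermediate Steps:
d(I) = -6 + 2*I
d(-1)*(-2*(-3)*(-3) - 20) = (-6 + 2*(-1))*(-2*(-3)*(-3) - 20) = (-6 - 2)*(6*(-3) - 20) = -8*(-18 - 20) = -8*(-38) = 304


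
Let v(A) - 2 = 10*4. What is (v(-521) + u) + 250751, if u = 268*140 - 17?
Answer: 288296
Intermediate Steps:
v(A) = 42 (v(A) = 2 + 10*4 = 2 + 40 = 42)
u = 37503 (u = 37520 - 17 = 37503)
(v(-521) + u) + 250751 = (42 + 37503) + 250751 = 37545 + 250751 = 288296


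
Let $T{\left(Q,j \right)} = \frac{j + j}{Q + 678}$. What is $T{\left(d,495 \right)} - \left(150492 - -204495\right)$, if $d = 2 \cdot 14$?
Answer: $- \frac{125309916}{353} \approx -3.5499 \cdot 10^{5}$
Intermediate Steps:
$d = 28$
$T{\left(Q,j \right)} = \frac{2 j}{678 + Q}$
$T{\left(d,495 \right)} - \left(150492 - -204495\right) = 2 \cdot 495 \frac{1}{678 + 28} - \left(150492 - -204495\right) = 2 \cdot 495 \cdot \frac{1}{706} - \left(150492 + 204495\right) = 2 \cdot 495 \cdot \frac{1}{706} - 354987 = \frac{495}{353} - 354987 = - \frac{125309916}{353}$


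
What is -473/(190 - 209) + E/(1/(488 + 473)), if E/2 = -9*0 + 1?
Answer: 36991/19 ≈ 1946.9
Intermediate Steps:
E = 2 (E = 2*(-9*0 + 1) = 2*(0 + 1) = 2*1 = 2)
-473/(190 - 209) + E/(1/(488 + 473)) = -473/(190 - 209) + 2/(1/(488 + 473)) = -473/(-19) + 2/(1/961) = -473*(-1/19) + 2/(1/961) = 473/19 + 2*961 = 473/19 + 1922 = 36991/19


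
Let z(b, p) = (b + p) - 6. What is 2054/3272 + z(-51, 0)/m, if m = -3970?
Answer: 2085221/3247460 ≈ 0.64211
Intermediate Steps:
z(b, p) = -6 + b + p
2054/3272 + z(-51, 0)/m = 2054/3272 + (-6 - 51 + 0)/(-3970) = 2054*(1/3272) - 57*(-1/3970) = 1027/1636 + 57/3970 = 2085221/3247460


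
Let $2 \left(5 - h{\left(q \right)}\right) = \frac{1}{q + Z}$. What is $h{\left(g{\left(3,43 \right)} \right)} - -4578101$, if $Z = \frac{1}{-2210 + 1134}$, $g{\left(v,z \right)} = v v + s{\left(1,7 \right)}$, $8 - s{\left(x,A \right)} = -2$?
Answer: $\frac{93590220420}{20443} \approx 4.5781 \cdot 10^{6}$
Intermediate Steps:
$s{\left(x,A \right)} = 10$ ($s{\left(x,A \right)} = 8 - -2 = 8 + 2 = 10$)
$g{\left(v,z \right)} = 10 + v^{2}$ ($g{\left(v,z \right)} = v v + 10 = v^{2} + 10 = 10 + v^{2}$)
$Z = - \frac{1}{1076}$ ($Z = \frac{1}{-1076} = - \frac{1}{1076} \approx -0.00092937$)
$h{\left(q \right)} = 5 - \frac{1}{2 \left(- \frac{1}{1076} + q\right)}$ ($h{\left(q \right)} = 5 - \frac{1}{2 \left(q - \frac{1}{1076}\right)} = 5 - \frac{1}{2 \left(- \frac{1}{1076} + q\right)}$)
$h{\left(g{\left(3,43 \right)} \right)} - -4578101 = \frac{-543 + 5380 \left(10 + 3^{2}\right)}{-1 + 1076 \left(10 + 3^{2}\right)} - -4578101 = \frac{-543 + 5380 \left(10 + 9\right)}{-1 + 1076 \left(10 + 9\right)} + 4578101 = \frac{-543 + 5380 \cdot 19}{-1 + 1076 \cdot 19} + 4578101 = \frac{-543 + 102220}{-1 + 20444} + 4578101 = \frac{1}{20443} \cdot 101677 + 4578101 = \frac{101677}{20443} + 4578101 = \frac{93590220420}{20443}$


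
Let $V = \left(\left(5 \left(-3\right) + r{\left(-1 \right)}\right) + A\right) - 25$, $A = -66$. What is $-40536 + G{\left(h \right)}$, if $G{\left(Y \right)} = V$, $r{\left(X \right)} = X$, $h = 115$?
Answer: $-40643$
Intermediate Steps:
$V = -107$ ($V = \left(\left(5 \left(-3\right) - 1\right) - 66\right) - 25 = \left(\left(-15 - 1\right) - 66\right) - 25 = \left(-16 - 66\right) - 25 = -82 - 25 = -107$)
$G{\left(Y \right)} = -107$
$-40536 + G{\left(h \right)} = -40536 - 107 = -40643$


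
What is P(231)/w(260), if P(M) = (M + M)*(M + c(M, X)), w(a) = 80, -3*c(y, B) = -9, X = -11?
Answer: 27027/20 ≈ 1351.3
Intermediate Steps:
c(y, B) = 3 (c(y, B) = -⅓*(-9) = 3)
P(M) = 2*M*(3 + M) (P(M) = (M + M)*(M + 3) = (2*M)*(3 + M) = 2*M*(3 + M))
P(231)/w(260) = (2*231*(3 + 231))/80 = (2*231*234)*(1/80) = 108108*(1/80) = 27027/20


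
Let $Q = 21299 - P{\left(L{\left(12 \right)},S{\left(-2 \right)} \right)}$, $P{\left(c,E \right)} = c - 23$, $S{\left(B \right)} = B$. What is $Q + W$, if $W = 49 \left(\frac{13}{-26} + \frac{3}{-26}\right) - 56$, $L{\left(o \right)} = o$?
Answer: $\frac{275910}{13} \approx 21224.0$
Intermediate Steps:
$P{\left(c,E \right)} = -23 + c$ ($P{\left(c,E \right)} = c - 23 = -23 + c$)
$Q = 21310$ ($Q = 21299 - \left(-23 + 12\right) = 21299 - -11 = 21299 + 11 = 21310$)
$W = - \frac{1120}{13}$ ($W = 49 \left(13 \left(- \frac{1}{26}\right) + 3 \left(- \frac{1}{26}\right)\right) - 56 = 49 \left(- \frac{1}{2} - \frac{3}{26}\right) - 56 = 49 \left(- \frac{8}{13}\right) - 56 = - \frac{392}{13} - 56 = - \frac{1120}{13} \approx -86.154$)
$Q + W = 21310 - \frac{1120}{13} = \frac{275910}{13}$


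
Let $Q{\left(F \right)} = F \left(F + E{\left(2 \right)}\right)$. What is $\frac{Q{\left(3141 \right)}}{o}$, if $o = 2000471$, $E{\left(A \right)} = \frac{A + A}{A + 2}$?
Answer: $\frac{9869022}{2000471} \approx 4.9333$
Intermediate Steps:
$E{\left(A \right)} = \frac{2 A}{2 + A}$
$Q{\left(F \right)} = F \left(1 + F\right)$ ($Q{\left(F \right)} = F \left(F + 2 \cdot 2 \frac{1}{2 + 2}\right) = F \left(F + 2 \cdot 2 \cdot \frac{1}{4}\right) = F \left(F + 1\right) = F \left(1 + F\right)$)
$\frac{Q{\left(3141 \right)}}{o} = \frac{3141 \left(1 + 3141\right)}{2000471} = 3141 \cdot 3142 \cdot \frac{1}{2000471} = 9869022 \cdot \frac{1}{2000471} = \frac{9869022}{2000471}$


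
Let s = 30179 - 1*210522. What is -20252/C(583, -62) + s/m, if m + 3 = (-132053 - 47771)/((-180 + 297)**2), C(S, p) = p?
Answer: 78766917403/6847621 ≈ 11503.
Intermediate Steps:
m = -220891/13689 (m = -3 + (-132053 - 47771)/((-180 + 297)**2) = -3 - 179824/(117**2) = -3 - 179824/13689 = -220891/13689 ≈ -16.136)
s = -180343 (s = 30179 - 210522 = -180343)
-20252/C(583, -62) + s/m = -20252/(-62) - 180343/(-220891/13689) = -20252*(-1/62) - 180343*(-13689/220891) = 10126/31 + 2468715327/220891 = 78766917403/6847621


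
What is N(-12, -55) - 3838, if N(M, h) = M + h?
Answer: -3905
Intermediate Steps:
N(-12, -55) - 3838 = (-12 - 55) - 3838 = -67 - 3838 = -3905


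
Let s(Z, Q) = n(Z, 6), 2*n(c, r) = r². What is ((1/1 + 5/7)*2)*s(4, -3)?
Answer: 432/7 ≈ 61.714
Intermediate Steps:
n(c, r) = r²/2
s(Z, Q) = 18 (s(Z, Q) = (½)*6² = (½)*36 = 18)
((1/1 + 5/7)*2)*s(4, -3) = ((1/1 + 5/7)*2)*18 = ((1*1 + 5*(⅐))*2)*18 = ((1 + 5/7)*2)*18 = ((12/7)*2)*18 = (24/7)*18 = 432/7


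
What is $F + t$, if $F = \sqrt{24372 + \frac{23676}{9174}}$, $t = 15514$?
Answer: $15514 + \frac{\sqrt{56983894286}}{1529} \approx 15670.0$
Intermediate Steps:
$F = \frac{\sqrt{56983894286}}{1529}$ ($F = \sqrt{24372 + 23676 \cdot \frac{1}{9174}} = \sqrt{24372 + \frac{3946}{1529}} = \sqrt{\frac{37268734}{1529}} = \frac{\sqrt{56983894286}}{1529} \approx 156.12$)
$F + t = \frac{\sqrt{56983894286}}{1529} + 15514 = 15514 + \frac{\sqrt{56983894286}}{1529}$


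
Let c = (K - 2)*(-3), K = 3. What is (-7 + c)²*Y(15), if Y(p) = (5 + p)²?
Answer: 40000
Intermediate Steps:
c = -3 (c = (3 - 2)*(-3) = 1*(-3) = -3)
(-7 + c)²*Y(15) = (-7 - 3)²*(5 + 15)² = (-10)²*20² = 100*400 = 40000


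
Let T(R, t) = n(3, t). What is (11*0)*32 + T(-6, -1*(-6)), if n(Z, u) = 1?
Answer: 1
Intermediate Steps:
T(R, t) = 1
(11*0)*32 + T(-6, -1*(-6)) = (11*0)*32 + 1 = 0*32 + 1 = 0 + 1 = 1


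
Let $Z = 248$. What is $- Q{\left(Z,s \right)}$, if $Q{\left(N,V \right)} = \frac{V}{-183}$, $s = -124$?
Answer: $- \frac{124}{183} \approx -0.6776$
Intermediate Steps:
$Q{\left(N,V \right)} = - \frac{V}{183}$ ($Q{\left(N,V \right)} = V \left(- \frac{1}{183}\right) = - \frac{V}{183}$)
$- Q{\left(Z,s \right)} = - \frac{\left(-1\right) \left(-124\right)}{183} = \left(-1\right) \frac{124}{183} = - \frac{124}{183}$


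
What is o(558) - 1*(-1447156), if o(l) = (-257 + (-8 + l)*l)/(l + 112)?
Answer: 969901163/670 ≈ 1.4476e+6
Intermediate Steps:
o(l) = (-257 + l*(-8 + l))/(112 + l)
o(558) - 1*(-1447156) = (-257 + 558² - 8*558)/(112 + 558) - 1*(-1447156) = (-257 + 311364 - 4464)/670 + 1447156 = (1/670)*306643 + 1447156 = 306643/670 + 1447156 = 969901163/670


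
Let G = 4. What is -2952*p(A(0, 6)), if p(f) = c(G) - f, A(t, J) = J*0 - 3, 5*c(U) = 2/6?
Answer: -45264/5 ≈ -9052.8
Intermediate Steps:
c(U) = 1/15 (c(U) = (2/6)/5 = (2*(1/6))/5 = (1/5)*(1/3) = 1/15)
A(t, J) = -3 (A(t, J) = 0 - 3 = -3)
p(f) = 1/15 - f
-2952*p(A(0, 6)) = -2952*(1/15 - 1*(-3)) = -2952*(1/15 + 3) = -2952*46/15 = -45264/5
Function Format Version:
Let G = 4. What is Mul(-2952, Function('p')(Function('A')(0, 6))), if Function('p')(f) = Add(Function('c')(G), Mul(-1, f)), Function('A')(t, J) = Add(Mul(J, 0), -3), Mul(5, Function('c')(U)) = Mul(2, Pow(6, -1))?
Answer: Rational(-45264, 5) ≈ -9052.8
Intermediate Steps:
Function('c')(U) = Rational(1, 15) (Function('c')(U) = Mul(Rational(1, 5), Mul(2, Pow(6, -1))) = Mul(Rational(1, 5), Mul(2, Rational(1, 6))) = Mul(Rational(1, 5), Rational(1, 3)) = Rational(1, 15))
Function('A')(t, J) = -3 (Function('A')(t, J) = Add(0, -3) = -3)
Function('p')(f) = Add(Rational(1, 15), Mul(-1, f))
Mul(-2952, Function('p')(Function('A')(0, 6))) = Mul(-2952, Add(Rational(1, 15), Mul(-1, -3))) = Mul(-2952, Add(Rational(1, 15), 3)) = Mul(-2952, Rational(46, 15)) = Rational(-45264, 5)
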